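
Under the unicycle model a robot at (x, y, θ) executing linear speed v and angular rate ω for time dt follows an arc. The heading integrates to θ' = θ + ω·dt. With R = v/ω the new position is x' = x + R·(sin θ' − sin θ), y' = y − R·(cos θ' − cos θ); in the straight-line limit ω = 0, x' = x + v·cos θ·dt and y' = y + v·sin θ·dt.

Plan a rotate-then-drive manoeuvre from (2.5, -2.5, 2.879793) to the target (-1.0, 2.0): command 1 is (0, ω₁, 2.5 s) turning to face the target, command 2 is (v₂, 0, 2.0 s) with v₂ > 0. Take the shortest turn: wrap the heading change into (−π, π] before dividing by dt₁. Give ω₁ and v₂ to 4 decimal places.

heading to target = atan2(2−-2.5, -1−2.5) = 2.2318
Δθ = wrap(2.2318 − 2.8798) = -0.6480; ω₁ = Δθ/dt₁ = -0.2592
distance = √((-1−2.5)² + (2−-2.5)²) = 5.7009; v₂ = distance/dt₂ = 2.8504

ω₁ = -0.2592, v₂ = 2.8504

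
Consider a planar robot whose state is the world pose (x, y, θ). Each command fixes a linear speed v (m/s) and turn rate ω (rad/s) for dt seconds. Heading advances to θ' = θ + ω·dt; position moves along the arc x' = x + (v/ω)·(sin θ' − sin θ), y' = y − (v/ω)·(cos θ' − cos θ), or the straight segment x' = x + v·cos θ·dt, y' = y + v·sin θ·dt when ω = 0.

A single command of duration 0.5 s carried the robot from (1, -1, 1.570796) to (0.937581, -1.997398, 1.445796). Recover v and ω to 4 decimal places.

v = -2.0000, ω = -0.2500

Δθ = 1.445796 − 1.570796 = -0.125000
ω = Δθ/dt = -0.125000/0.5 = -0.2500
R = −Δy/(cos θ' − cos θ) = 8.0000
v = R·ω = 8.0000·-0.2500 = -2.0000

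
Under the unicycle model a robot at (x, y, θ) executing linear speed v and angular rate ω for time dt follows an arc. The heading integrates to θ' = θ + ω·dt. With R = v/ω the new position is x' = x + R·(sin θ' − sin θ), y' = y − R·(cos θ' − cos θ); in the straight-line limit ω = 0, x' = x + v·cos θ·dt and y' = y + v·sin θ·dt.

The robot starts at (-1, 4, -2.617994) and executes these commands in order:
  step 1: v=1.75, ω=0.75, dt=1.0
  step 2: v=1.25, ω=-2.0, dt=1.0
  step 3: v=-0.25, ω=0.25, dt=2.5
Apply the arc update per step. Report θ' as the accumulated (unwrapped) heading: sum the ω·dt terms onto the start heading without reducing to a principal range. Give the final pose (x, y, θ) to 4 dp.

step 1: θ'=-1.8680 (R=2.3333) → pose (-2.0644, 2.6626, -1.8680)
step 2: θ'=-3.8680 (R=-0.6250) → pose (-3.0771, 2.3784, -3.8680)
step 3: θ'=-3.2430 (R=-1.0000) → pose (-2.5141, 2.1311, -3.2430)

(-2.5141, 2.1311, -3.2430)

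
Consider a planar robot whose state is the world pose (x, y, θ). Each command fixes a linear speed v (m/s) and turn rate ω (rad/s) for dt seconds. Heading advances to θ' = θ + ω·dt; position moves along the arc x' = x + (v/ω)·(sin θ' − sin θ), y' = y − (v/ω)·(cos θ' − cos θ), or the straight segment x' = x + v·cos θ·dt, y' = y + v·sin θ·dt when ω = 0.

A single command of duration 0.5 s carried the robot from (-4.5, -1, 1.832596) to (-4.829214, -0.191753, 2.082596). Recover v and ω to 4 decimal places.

Δθ = 2.082596 − 1.832596 = 0.250000
ω = Δθ/dt = 0.250000/0.5 = 0.5000
R = −Δy/(cos θ' − cos θ) = 3.5000
v = R·ω = 3.5000·0.5000 = 1.7500

v = 1.7500, ω = 0.5000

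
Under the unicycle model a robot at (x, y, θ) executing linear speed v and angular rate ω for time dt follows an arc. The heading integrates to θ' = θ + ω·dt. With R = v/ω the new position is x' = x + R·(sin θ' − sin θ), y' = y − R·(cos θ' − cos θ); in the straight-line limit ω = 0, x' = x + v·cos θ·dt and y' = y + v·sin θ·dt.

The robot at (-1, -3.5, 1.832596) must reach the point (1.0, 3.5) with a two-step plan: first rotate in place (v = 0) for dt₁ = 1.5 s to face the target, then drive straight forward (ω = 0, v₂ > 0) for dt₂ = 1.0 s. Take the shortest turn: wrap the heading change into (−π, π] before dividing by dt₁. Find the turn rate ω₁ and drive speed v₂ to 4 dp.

ω₁ = -0.3601, v₂ = 7.2801

heading to target = atan2(3.5−-3.5, 1−-1) = 1.2925
Δθ = wrap(1.2925 − 1.8326) = -0.5401; ω₁ = Δθ/dt₁ = -0.3601
distance = √((1−-1)² + (3.5−-3.5)²) = 7.2801; v₂ = distance/dt₂ = 7.2801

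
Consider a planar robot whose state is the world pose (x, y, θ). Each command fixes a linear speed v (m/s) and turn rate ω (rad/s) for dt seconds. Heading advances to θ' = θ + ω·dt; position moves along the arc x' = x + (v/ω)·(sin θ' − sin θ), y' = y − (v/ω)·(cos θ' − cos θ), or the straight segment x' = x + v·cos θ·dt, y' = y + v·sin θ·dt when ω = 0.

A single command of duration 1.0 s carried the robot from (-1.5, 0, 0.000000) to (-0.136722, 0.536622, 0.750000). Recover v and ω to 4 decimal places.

Δθ = 0.750000 − 0.000000 = 0.750000
ω = Δθ/dt = 0.750000/1.0 = 0.7500
R = Δx/(sin θ' − sin θ) = 2.0000
v = R·ω = 2.0000·0.7500 = 1.5000

v = 1.5000, ω = 0.7500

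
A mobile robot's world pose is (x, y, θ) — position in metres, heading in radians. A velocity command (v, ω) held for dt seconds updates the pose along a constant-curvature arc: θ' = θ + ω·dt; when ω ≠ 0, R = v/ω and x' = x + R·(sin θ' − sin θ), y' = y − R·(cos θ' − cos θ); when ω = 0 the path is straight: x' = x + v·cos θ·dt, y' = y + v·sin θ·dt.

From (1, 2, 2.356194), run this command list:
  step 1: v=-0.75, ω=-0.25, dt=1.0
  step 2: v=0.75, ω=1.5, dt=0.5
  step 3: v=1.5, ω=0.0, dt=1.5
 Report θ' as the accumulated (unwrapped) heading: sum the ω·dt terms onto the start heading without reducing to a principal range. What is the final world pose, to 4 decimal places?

(-0.9894, 2.2674, 2.8562)

step 1: θ'=2.1062 (R=3.0000) → pose (1.4589, 1.4092, 2.1062)
step 2: θ'=2.8562 (R=0.5000) → pose (1.1696, 1.6339, 2.8562)
step 3: θ'=2.8562 (straight) → pose (-0.9894, 2.2674, 2.8562)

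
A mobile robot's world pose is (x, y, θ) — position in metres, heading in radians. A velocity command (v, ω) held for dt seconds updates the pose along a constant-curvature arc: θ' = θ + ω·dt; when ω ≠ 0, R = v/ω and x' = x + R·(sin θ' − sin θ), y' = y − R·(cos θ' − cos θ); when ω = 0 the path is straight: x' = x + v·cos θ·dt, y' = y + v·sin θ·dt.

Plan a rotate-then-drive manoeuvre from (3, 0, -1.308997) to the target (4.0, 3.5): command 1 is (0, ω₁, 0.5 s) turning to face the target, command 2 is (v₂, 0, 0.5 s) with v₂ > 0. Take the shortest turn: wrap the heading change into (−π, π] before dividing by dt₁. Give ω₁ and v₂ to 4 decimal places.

heading to target = atan2(3.5−0, 4−3) = 1.2925
Δθ = wrap(1.2925 − -1.3090) = 2.6015; ω₁ = Δθ/dt₁ = 5.2030
distance = √((4−3)² + (3.5−0)²) = 3.6401; v₂ = distance/dt₂ = 7.2801

ω₁ = 5.2030, v₂ = 7.2801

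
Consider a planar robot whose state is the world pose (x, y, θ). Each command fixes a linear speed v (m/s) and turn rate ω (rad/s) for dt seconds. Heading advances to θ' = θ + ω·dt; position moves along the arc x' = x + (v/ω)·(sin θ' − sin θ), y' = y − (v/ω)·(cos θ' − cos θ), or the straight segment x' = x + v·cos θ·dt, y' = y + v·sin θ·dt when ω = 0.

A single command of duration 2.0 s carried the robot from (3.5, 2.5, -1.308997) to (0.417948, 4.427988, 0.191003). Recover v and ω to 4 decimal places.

Δθ = 0.191003 − -1.308997 = 1.500000
ω = Δθ/dt = 1.500000/2.0 = 0.7500
R = Δx/(sin θ' − sin θ) = -2.6667
v = R·ω = -2.6667·0.7500 = -2.0000

v = -2.0000, ω = 0.7500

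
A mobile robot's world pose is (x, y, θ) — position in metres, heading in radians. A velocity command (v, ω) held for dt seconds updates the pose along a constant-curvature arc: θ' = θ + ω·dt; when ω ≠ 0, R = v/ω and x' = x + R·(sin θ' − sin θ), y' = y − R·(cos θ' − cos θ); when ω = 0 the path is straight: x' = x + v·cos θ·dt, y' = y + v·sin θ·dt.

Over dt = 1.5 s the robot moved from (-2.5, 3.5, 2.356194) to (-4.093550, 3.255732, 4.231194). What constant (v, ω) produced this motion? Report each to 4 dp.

Δθ = 4.231194 − 2.356194 = 1.875000
ω = Δθ/dt = 1.875000/1.5 = 1.2500
R = Δx/(sin θ' − sin θ) = 1.0000
v = R·ω = 1.0000·1.2500 = 1.2500

v = 1.2500, ω = 1.2500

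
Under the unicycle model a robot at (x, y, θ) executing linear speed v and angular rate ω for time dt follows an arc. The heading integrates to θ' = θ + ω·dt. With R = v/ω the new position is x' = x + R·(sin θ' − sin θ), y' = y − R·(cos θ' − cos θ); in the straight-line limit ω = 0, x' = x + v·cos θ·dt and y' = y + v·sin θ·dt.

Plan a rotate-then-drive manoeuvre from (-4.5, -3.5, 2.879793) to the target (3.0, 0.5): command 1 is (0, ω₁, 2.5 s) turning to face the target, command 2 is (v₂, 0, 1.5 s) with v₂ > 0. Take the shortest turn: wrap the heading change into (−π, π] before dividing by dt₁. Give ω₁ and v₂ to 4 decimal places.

ω₁ = -0.9559, v₂ = 5.6667

heading to target = atan2(0.5−-3.5, 3−-4.5) = 0.4900
Δθ = wrap(0.4900 − 2.8798) = -2.3898; ω₁ = Δθ/dt₁ = -0.9559
distance = √((3−-4.5)² + (0.5−-3.5)²) = 8.5000; v₂ = distance/dt₂ = 5.6667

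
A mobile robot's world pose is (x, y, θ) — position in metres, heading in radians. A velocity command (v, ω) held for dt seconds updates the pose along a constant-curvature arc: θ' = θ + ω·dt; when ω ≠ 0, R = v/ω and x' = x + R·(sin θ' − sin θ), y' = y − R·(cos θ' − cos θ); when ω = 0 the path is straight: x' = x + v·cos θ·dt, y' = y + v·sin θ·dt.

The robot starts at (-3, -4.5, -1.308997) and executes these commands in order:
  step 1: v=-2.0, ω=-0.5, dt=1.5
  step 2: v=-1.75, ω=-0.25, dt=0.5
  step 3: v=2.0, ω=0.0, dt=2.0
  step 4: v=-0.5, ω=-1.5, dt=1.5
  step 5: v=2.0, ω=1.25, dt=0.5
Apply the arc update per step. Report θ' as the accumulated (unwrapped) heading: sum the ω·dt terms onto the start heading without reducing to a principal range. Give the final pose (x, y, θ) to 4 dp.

(-4.4684, -3.3979, -3.8090)

step 1: θ'=-2.0590 (R=4.0000) → pose (-2.6690, -1.5886, -2.0590)
step 2: θ'=-2.1840 (R=7.0000) → pose (-2.2114, -0.8434, -2.1840)
step 3: θ'=-2.1840 (straight) → pose (-4.5134, -4.1147, -2.1840)
step 4: θ'=-4.4340 (R=0.3333) → pose (-3.9203, -4.2149, -4.4340)
step 5: θ'=-3.8090 (R=1.6000) → pose (-4.4684, -3.3979, -3.8090)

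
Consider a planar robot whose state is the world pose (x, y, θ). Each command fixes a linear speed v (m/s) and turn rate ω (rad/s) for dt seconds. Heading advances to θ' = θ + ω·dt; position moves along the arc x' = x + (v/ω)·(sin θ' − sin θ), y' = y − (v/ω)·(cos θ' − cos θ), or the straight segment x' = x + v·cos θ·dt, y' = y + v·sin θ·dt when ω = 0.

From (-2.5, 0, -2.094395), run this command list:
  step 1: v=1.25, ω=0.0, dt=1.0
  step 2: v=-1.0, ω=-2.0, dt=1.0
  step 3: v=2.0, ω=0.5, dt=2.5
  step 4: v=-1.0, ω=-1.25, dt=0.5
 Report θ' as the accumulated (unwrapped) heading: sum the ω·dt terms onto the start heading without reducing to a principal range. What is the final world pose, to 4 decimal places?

step 1: θ'=-2.0944 (straight) → pose (-3.1250, -1.0825, -2.0944)
step 2: θ'=-4.0944 (R=0.5000) → pose (-2.2845, -1.0428, -4.0944)
step 3: θ'=-2.8444 (R=4.0000) → pose (-6.7160, 0.4642, -2.8444)
step 4: θ'=-3.4694 (R=0.8000) → pose (-6.2242, 0.4567, -3.4694)

(-6.2242, 0.4567, -3.4694)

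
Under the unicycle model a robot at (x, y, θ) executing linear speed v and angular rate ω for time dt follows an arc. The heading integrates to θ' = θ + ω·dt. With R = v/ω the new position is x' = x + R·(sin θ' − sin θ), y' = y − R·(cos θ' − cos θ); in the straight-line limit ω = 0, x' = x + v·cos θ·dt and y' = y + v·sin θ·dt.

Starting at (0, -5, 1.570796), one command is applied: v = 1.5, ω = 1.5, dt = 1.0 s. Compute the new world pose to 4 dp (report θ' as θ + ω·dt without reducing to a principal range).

θ' = 1.5708 + 1.5·1.0 = 3.0708
R = v/ω = 1.5/1.5 = 1.0000
x' = 0 + 1.0000·(sin 3.0708 − sin 1.5708) = -0.9293
y' = -5 − 1.0000·(cos 3.0708 − cos 1.5708) = -4.0025

(-0.9293, -4.0025, 3.0708)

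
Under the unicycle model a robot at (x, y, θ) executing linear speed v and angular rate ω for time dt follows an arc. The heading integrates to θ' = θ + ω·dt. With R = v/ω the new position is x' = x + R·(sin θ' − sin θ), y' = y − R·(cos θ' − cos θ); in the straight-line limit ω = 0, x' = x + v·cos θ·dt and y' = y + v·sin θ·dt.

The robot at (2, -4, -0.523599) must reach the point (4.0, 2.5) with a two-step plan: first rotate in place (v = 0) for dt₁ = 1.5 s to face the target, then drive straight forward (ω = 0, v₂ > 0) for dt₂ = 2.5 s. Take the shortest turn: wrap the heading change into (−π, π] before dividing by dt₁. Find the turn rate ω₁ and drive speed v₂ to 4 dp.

heading to target = atan2(2.5−-4, 4−2) = 1.2723
Δθ = wrap(1.2723 − -0.5236) = 1.7959; ω₁ = Δθ/dt₁ = 1.1973
distance = √((4−2)² + (2.5−-4)²) = 6.8007; v₂ = distance/dt₂ = 2.7203

ω₁ = 1.1973, v₂ = 2.7203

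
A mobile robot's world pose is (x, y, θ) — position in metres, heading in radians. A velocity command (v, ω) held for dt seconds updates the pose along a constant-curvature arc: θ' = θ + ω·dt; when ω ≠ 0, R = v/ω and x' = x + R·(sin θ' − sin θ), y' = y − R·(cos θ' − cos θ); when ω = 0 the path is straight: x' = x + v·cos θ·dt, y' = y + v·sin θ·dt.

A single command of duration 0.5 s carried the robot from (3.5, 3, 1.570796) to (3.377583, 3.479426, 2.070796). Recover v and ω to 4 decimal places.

v = 1.0000, ω = 1.0000

Δθ = 2.070796 − 1.570796 = 0.500000
ω = Δθ/dt = 0.500000/0.5 = 1.0000
R = −Δy/(cos θ' − cos θ) = 1.0000
v = R·ω = 1.0000·1.0000 = 1.0000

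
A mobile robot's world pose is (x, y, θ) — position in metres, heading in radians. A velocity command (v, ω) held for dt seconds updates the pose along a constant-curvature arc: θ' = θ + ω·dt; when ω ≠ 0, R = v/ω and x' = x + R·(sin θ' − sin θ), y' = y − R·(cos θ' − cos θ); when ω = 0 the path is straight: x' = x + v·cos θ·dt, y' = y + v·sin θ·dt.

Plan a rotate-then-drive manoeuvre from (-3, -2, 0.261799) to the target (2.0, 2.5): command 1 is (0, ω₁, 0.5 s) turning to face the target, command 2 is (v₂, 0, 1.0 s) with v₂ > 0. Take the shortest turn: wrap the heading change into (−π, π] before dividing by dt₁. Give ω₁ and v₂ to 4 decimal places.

heading to target = atan2(2.5−-2, 2−-3) = 0.7328
Δθ = wrap(0.7328 − 0.2618) = 0.4710; ω₁ = Δθ/dt₁ = 0.9420
distance = √((2−-3)² + (2.5−-2)²) = 6.7268; v₂ = distance/dt₂ = 6.7268

ω₁ = 0.9420, v₂ = 6.7268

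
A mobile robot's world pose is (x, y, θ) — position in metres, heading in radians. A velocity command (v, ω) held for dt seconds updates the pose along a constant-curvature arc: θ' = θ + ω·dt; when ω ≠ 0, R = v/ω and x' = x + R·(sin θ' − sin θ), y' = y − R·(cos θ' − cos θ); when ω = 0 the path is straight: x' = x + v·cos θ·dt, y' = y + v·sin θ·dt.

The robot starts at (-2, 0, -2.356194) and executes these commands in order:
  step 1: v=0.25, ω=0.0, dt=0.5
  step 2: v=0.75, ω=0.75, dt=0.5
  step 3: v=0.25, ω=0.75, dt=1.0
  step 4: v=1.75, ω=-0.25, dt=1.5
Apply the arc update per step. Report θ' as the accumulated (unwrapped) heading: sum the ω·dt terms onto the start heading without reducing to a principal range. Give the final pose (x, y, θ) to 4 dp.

step 1: θ'=-2.3562 (straight) → pose (-2.0884, -0.0884, -2.3562)
step 2: θ'=-1.9812 (R=1.0000) → pose (-2.2982, -0.3965, -1.9812)
step 3: θ'=-1.2312 (R=0.3333) → pose (-2.3069, -0.6405, -1.2312)
step 4: θ'=-1.6062 (R=-7.0000) → pose (-1.9115, -3.2201, -1.6062)

(-1.9115, -3.2201, -1.6062)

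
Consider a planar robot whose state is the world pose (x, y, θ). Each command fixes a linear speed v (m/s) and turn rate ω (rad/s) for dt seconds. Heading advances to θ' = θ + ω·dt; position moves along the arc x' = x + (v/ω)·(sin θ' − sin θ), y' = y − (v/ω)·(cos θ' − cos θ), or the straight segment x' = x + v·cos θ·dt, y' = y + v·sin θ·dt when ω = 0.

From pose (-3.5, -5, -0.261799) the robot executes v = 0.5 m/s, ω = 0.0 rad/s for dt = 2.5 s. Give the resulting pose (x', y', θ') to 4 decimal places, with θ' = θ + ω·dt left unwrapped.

θ' = -0.2618 + 0.0·2.5 = -0.2618
ω = 0 → straight: x' = -3.5 + 0.5·cos(-0.2618)·2.5 = -2.2926
y' = -5 + 0.5·sin(-0.2618)·2.5 = -5.3235

(-2.2926, -5.3235, -0.2618)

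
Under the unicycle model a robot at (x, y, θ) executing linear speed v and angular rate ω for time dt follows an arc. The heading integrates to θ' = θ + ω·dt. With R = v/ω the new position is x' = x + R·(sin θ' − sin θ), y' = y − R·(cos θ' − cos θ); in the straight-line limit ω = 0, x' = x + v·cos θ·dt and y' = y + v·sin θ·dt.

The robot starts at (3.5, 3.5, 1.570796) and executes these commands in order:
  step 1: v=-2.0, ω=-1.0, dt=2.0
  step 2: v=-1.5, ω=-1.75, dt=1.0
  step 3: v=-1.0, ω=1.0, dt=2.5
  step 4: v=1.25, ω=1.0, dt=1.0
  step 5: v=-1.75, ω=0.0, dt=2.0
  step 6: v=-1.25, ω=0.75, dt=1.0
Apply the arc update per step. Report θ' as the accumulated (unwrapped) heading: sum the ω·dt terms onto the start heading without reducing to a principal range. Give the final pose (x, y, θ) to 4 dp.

(-0.7115, 0.7457, 2.0708)

step 1: θ'=-0.4292 (R=2.0000) → pose (0.6677, 1.6814, -0.4292)
step 2: θ'=-2.1792 (R=0.8571) → pose (0.3211, 2.9507, -2.1792)
step 3: θ'=0.3208 (R=-1.0000) → pose (-0.8148, 4.4713, 0.3208)
step 4: θ'=1.3208 (R=1.2500) → pose (0.0022, 5.3482, 1.3208)
step 5: θ'=1.3208 (straight) → pose (-0.8637, 1.9570, 1.3208)
step 6: θ'=2.0708 (R=-1.6667) → pose (-0.7115, 0.7457, 2.0708)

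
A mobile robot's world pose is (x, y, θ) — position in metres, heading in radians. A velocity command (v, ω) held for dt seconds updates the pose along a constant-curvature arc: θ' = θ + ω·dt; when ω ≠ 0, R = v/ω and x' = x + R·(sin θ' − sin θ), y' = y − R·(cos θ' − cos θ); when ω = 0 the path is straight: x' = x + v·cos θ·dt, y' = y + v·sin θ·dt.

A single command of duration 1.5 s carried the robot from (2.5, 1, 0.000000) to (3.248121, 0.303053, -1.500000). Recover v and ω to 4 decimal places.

Δθ = -1.500000 − 0.000000 = -1.500000
ω = Δθ/dt = -1.500000/1.5 = -1.0000
R = Δx/(sin θ' − sin θ) = -0.7500
v = R·ω = -0.7500·-1.0000 = 0.7500

v = 0.7500, ω = -1.0000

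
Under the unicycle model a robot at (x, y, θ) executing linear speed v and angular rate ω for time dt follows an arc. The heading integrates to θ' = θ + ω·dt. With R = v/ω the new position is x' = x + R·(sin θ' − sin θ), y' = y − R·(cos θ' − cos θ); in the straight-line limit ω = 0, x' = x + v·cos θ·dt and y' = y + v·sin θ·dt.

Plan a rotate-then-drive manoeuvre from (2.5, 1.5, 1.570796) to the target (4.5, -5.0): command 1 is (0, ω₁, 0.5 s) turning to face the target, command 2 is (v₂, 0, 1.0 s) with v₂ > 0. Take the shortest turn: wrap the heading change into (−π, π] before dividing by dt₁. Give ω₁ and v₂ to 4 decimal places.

ω₁ = -5.6862, v₂ = 6.8007

heading to target = atan2(-5−1.5, 4.5−2.5) = -1.2723
Δθ = wrap(-1.2723 − 1.5708) = -2.8431; ω₁ = Δθ/dt₁ = -5.6862
distance = √((4.5−2.5)² + (-5−1.5)²) = 6.8007; v₂ = distance/dt₂ = 6.8007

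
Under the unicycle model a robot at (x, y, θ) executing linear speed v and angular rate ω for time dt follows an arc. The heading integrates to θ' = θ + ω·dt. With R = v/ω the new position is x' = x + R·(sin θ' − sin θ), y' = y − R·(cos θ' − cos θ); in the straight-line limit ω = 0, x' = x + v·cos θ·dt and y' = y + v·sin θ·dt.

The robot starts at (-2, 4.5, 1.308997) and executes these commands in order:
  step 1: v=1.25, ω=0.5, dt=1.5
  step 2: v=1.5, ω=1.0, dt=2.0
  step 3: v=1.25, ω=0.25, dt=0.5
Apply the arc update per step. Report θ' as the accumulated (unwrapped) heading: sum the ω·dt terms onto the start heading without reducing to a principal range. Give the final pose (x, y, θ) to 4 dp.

step 1: θ'=2.0590 (R=2.5000) → pose (-2.2069, 6.3196, 2.0590)
step 2: θ'=4.0590 (R=1.5000) → pose (-4.7227, 6.5279, 4.0590)
step 3: θ'=4.1840 (R=5.0000) → pose (-5.0706, 6.0092, 4.1840)

(-5.0706, 6.0092, 4.1840)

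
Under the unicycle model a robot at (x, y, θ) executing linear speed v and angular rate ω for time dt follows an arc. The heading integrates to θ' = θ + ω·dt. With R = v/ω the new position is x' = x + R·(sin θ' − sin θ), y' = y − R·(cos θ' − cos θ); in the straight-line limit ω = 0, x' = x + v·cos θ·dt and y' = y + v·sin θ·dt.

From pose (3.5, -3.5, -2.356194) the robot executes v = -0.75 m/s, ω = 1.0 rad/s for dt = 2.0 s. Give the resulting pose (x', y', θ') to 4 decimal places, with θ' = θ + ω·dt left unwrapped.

θ' = -2.3562 + 1.0·2.0 = -0.3562
R = v/ω = -0.75/1.0 = -0.7500
x' = 3.5 + -0.7500·(sin -0.3562 − sin -2.3562) = 3.2312
y' = -3.5 − -0.7500·(cos -0.3562 − cos -2.3562) = -2.2667

(3.2312, -2.2667, -0.3562)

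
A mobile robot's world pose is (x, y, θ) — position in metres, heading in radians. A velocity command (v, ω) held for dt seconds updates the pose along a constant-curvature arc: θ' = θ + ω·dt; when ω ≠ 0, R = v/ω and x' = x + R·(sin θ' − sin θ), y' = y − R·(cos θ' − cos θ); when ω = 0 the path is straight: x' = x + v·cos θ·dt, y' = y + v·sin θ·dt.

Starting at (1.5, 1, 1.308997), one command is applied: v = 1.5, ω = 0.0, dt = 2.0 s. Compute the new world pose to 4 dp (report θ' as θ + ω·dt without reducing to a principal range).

(2.2765, 3.8978, 1.3090)

θ' = 1.3090 + 0.0·2.0 = 1.3090
ω = 0 → straight: x' = 1.5 + 1.5·cos(1.3090)·2.0 = 2.2765
y' = 1 + 1.5·sin(1.3090)·2.0 = 3.8978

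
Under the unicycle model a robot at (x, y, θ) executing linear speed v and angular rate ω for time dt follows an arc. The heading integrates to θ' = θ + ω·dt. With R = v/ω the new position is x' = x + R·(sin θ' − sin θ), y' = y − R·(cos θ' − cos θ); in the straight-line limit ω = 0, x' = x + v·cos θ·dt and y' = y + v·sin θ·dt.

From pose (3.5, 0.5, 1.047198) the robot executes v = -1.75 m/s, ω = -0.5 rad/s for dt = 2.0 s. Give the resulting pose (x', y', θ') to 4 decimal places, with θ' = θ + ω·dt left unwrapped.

(0.6340, -1.2461, 0.0472)

θ' = 1.0472 + -0.5·2.0 = 0.0472
R = v/ω = -1.75/-0.5 = 3.5000
x' = 3.5 + 3.5000·(sin 0.0472 − sin 1.0472) = 0.6340
y' = 0.5 − 3.5000·(cos 0.0472 − cos 1.0472) = -1.2461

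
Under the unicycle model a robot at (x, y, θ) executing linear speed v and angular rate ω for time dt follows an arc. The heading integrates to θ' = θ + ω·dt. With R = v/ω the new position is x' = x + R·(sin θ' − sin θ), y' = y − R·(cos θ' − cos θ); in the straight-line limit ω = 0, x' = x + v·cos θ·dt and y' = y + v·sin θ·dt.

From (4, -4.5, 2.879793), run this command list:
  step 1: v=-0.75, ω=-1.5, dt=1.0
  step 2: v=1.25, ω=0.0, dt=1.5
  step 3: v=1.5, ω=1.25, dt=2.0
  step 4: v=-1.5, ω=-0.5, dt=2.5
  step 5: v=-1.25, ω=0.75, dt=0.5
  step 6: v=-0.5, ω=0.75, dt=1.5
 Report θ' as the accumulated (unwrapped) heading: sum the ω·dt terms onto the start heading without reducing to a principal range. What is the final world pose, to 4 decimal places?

step 1: θ'=1.3798 (R=0.5000) → pose (4.3615, -5.0779, 1.3798)
step 2: θ'=1.3798 (straight) → pose (4.7175, -3.2370, 1.3798)
step 3: θ'=3.8798 (R=1.2000) → pose (2.7317, -2.1216, 3.8798)
step 4: θ'=2.6298 (R=3.0000) → pose (6.2198, -1.7250, 2.6298)
step 5: θ'=3.0048 (R=-1.6667) → pose (6.8088, -1.9230, 3.0048)
step 6: θ'=4.1298 (R=-0.6667) → pose (7.4564, -1.6293, 4.1298)

(7.4564, -1.6293, 4.1298)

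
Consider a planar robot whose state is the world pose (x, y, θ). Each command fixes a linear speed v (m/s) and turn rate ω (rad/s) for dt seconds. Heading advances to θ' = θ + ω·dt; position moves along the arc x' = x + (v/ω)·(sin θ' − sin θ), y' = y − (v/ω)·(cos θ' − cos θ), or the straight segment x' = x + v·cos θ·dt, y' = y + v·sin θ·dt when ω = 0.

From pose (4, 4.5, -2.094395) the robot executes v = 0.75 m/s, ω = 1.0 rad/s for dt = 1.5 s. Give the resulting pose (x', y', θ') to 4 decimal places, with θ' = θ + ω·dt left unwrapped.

θ' = -2.0944 + 1.0·1.5 = -0.5944
R = v/ω = 0.75/1.0 = 0.7500
x' = 4 + 0.7500·(sin -0.5944 − sin -2.0944) = 4.2295
y' = 4.5 − 0.7500·(cos -0.5944 − cos -2.0944) = 3.5036

(4.2295, 3.5036, -0.5944)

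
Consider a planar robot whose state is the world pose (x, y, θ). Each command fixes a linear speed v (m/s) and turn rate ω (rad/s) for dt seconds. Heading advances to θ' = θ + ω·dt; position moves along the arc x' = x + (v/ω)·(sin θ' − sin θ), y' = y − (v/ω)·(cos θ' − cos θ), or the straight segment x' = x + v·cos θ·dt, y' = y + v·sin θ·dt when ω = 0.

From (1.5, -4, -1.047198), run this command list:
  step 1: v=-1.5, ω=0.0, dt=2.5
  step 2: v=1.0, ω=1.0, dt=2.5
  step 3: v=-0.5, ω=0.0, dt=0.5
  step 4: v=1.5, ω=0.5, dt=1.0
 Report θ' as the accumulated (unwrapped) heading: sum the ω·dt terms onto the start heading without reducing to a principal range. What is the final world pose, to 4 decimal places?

step 1: θ'=-1.0472 (straight) → pose (-0.3750, -0.7524, -1.0472)
step 2: θ'=1.4528 (R=1.0000) → pose (1.4841, -0.3701, 1.4528)
step 3: θ'=1.4528 (straight) → pose (1.4546, -0.6184, 1.4528)
step 4: θ'=1.9528 (R=3.0000) → pose (1.2593, 0.8531, 1.9528)

(1.2593, 0.8531, 1.9528)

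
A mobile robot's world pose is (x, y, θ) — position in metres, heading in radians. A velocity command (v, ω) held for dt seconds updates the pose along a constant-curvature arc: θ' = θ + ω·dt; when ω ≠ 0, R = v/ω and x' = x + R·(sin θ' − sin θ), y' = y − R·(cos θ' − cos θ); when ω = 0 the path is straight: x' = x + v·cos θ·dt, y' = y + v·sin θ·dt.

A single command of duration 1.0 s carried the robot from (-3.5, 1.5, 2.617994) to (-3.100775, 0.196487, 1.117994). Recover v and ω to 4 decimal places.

v = -1.5000, ω = -1.5000

Δθ = 1.117994 − 2.617994 = -1.500000
ω = Δθ/dt = -1.500000/1.0 = -1.5000
R = −Δy/(cos θ' − cos θ) = 1.0000
v = R·ω = 1.0000·-1.5000 = -1.5000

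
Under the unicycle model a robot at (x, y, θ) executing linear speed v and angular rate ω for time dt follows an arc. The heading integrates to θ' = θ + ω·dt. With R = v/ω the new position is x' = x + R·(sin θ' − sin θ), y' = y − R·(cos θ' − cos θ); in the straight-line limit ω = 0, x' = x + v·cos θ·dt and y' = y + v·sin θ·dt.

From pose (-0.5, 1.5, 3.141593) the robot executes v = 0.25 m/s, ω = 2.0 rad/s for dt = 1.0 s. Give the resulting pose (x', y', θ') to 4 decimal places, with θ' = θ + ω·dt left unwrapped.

(-0.6137, 1.3230, 5.1416)

θ' = 3.1416 + 2.0·1.0 = 5.1416
R = v/ω = 0.25/2.0 = 0.1250
x' = -0.5 + 0.1250·(sin 5.1416 − sin 3.1416) = -0.6137
y' = 1.5 − 0.1250·(cos 5.1416 − cos 3.1416) = 1.3230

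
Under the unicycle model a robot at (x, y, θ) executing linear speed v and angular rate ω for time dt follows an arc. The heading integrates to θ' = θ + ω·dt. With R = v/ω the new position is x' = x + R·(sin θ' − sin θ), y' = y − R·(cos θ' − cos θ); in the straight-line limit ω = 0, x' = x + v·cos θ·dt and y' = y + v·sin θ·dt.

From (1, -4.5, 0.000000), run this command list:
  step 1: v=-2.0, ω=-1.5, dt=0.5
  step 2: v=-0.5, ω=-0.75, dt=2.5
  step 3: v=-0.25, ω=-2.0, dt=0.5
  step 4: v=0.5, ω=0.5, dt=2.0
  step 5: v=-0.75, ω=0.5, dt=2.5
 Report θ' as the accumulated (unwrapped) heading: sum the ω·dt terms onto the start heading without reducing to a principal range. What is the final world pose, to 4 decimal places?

step 1: θ'=-0.7500 (R=1.3333) → pose (0.0911, -4.1423, -0.7500)
step 2: θ'=-2.6250 (R=0.6667) → pose (0.2163, -3.0748, -2.6250)
step 3: θ'=-3.6250 (R=0.1250) → pose (0.3361, -3.0728, -3.6250)
step 4: θ'=-2.6250 (R=1.0000) → pose (-0.6226, -3.0887, -2.6250)
step 5: θ'=-1.3750 (R=-1.5000) → pose (0.1079, -1.4926, -1.3750)

(0.1079, -1.4926, -1.3750)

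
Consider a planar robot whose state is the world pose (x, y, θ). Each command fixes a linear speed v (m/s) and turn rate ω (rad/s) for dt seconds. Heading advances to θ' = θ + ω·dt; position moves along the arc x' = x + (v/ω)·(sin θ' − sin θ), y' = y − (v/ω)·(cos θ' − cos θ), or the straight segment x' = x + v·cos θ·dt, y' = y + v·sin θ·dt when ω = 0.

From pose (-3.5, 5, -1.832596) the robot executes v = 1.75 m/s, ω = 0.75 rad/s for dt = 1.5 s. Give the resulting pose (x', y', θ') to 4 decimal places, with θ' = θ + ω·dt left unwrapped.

θ' = -1.8326 + 0.75·1.5 = -0.7076
R = v/ω = 1.75/0.75 = 2.3333
x' = -3.5 + 2.3333·(sin -0.7076 − sin -1.8326) = -2.7629
y' = 5 − 2.3333·(cos -0.7076 − cos -1.8326) = 2.6229

(-2.7629, 2.6229, -0.7076)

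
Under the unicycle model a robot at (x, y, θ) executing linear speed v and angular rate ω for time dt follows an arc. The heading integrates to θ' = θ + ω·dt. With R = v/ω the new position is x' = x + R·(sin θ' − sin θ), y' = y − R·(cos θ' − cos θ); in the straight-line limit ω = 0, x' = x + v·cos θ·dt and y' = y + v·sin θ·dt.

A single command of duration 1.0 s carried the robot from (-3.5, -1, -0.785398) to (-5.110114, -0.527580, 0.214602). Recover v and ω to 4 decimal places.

Δθ = 0.214602 − -0.785398 = 1.000000
ω = Δθ/dt = 1.000000/1.0 = 1.0000
R = Δx/(sin θ' − sin θ) = -1.7500
v = R·ω = -1.7500·1.0000 = -1.7500

v = -1.7500, ω = 1.0000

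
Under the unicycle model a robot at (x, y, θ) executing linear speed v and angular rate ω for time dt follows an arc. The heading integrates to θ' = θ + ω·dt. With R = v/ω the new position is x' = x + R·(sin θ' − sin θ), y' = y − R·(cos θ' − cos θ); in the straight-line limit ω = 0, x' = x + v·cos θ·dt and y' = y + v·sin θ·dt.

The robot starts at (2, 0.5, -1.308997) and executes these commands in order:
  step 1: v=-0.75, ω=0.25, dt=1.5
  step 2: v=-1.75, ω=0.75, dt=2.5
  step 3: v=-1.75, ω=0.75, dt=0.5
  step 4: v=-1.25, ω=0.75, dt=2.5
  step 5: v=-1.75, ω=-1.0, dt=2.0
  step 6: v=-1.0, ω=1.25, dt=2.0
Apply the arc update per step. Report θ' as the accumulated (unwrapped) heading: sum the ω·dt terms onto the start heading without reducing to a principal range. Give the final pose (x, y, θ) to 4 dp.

(1.9479, -4.7521, 3.6910)

step 1: θ'=-0.9340 (R=-3.0000) → pose (1.5142, 1.5074, -0.9340)
step 2: θ'=0.9410 (R=-2.3333) → pose (-2.2475, 1.4942, 0.9410)
step 3: θ'=1.3160 (R=-2.3333) → pose (-2.6198, 0.7081, 1.3160)
step 4: θ'=3.1910 (R=-1.6667) → pose (-0.9246, -1.3766, 3.1910)
step 5: θ'=1.1910 (R=1.7500) → pose (0.7871, -3.7733, 1.1910)
step 6: θ'=3.6910 (R=-0.8000) → pose (1.9479, -4.7521, 3.6910)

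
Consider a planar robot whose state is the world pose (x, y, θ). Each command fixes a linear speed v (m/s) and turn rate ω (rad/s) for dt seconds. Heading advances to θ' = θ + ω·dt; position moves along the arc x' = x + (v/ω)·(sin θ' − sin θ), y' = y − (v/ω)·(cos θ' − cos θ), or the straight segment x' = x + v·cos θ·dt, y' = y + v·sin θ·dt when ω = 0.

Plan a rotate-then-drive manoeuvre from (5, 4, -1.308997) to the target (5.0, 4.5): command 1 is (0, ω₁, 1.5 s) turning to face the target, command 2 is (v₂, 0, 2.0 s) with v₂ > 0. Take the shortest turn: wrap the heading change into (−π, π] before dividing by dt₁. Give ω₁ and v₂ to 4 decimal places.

heading to target = atan2(4.5−4, 5−5) = 1.5708
Δθ = wrap(1.5708 − -1.3090) = 2.8798; ω₁ = Δθ/dt₁ = 1.9199
distance = √((5−5)² + (4.5−4)²) = 0.5000; v₂ = distance/dt₂ = 0.2500

ω₁ = 1.9199, v₂ = 0.2500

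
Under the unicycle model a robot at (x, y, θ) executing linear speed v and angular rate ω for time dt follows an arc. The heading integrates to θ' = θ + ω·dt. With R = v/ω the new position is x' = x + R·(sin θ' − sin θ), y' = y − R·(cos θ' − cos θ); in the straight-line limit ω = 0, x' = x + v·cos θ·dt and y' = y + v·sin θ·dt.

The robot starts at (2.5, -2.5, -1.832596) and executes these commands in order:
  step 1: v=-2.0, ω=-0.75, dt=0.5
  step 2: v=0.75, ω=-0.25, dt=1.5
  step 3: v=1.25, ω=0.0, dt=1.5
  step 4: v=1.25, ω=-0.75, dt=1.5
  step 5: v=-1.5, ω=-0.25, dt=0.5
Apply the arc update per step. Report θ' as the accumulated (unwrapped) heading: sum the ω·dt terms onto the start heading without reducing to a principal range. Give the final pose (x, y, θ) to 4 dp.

step 1: θ'=-2.2076 (R=2.6667) → pose (2.9318, -1.6045, -2.2076)
step 2: θ'=-2.5826 (R=-3.0000) → pose (2.1108, -2.3640, -2.5826)
step 3: θ'=-2.5826 (straight) → pose (0.5212, -3.3584, -2.5826)
step 4: θ'=-3.7076 (R=-1.6667) → pose (-1.2565, -3.3522, -3.7076)
step 5: θ'=-3.8326 (R=6.0000) → pose (-0.6502, -3.7928, -3.8326)

(-0.6502, -3.7928, -3.8326)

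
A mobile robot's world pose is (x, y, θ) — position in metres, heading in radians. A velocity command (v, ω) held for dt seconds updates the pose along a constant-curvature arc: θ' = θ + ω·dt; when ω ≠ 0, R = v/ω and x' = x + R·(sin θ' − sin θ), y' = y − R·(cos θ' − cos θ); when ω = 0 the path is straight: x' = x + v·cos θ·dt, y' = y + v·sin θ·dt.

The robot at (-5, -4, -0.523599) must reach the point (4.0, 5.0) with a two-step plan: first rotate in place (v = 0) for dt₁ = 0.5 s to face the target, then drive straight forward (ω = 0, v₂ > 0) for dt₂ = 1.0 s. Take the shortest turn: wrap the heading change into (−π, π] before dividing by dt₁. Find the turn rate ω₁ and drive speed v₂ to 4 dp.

heading to target = atan2(5−-4, 4−-5) = 0.7854
Δθ = wrap(0.7854 − -0.5236) = 1.3090; ω₁ = Δθ/dt₁ = 2.6180
distance = √((4−-5)² + (5−-4)²) = 12.7279; v₂ = distance/dt₂ = 12.7279

ω₁ = 2.6180, v₂ = 12.7279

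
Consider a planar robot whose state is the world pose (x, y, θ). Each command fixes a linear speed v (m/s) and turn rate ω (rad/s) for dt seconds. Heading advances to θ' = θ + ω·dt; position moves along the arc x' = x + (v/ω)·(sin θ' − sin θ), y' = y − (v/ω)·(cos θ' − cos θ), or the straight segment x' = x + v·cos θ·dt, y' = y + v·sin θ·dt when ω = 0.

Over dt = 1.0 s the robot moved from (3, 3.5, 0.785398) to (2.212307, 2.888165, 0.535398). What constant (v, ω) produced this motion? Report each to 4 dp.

v = -1.0000, ω = -0.2500

Δθ = 0.535398 − 0.785398 = -0.250000
ω = Δθ/dt = -0.250000/1.0 = -0.2500
R = Δx/(sin θ' − sin θ) = 4.0000
v = R·ω = 4.0000·-0.2500 = -1.0000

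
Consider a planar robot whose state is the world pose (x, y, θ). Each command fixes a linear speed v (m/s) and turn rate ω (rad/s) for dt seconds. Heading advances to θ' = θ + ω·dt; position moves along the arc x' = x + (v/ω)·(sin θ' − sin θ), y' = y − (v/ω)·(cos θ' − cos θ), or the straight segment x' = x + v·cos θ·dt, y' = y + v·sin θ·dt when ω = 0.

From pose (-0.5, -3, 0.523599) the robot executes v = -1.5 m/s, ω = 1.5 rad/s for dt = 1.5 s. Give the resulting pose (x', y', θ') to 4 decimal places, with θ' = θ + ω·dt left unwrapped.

(-0.3597, -4.7991, 2.7736)

θ' = 0.5236 + 1.5·1.5 = 2.7736
R = v/ω = -1.5/1.5 = -1.0000
x' = -0.5 + -1.0000·(sin 2.7736 − sin 0.5236) = -0.3597
y' = -3 − -1.0000·(cos 2.7736 − cos 0.5236) = -4.7991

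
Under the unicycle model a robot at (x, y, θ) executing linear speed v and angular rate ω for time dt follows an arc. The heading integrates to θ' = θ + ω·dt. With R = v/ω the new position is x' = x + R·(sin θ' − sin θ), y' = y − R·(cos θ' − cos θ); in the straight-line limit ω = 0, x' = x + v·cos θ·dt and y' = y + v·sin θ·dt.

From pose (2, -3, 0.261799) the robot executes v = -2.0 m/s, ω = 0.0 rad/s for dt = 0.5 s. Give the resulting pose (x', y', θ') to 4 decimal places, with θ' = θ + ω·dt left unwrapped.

(1.0341, -3.2588, 0.2618)

θ' = 0.2618 + 0.0·0.5 = 0.2618
ω = 0 → straight: x' = 2 + -2.0·cos(0.2618)·0.5 = 1.0341
y' = -3 + -2.0·sin(0.2618)·0.5 = -3.2588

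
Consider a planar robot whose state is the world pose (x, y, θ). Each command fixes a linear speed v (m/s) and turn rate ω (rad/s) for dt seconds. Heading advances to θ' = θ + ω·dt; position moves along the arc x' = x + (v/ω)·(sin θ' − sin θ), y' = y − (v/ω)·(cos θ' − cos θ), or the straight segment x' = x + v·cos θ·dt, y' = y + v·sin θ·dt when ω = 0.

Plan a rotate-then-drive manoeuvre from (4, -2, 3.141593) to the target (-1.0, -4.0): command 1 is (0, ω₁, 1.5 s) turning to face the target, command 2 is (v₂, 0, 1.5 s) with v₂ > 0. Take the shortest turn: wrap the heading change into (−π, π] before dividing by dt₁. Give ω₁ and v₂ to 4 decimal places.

ω₁ = 0.2537, v₂ = 3.5901

heading to target = atan2(-4−-2, -1−4) = -2.7611
Δθ = wrap(-2.7611 − 3.1416) = 0.3805; ω₁ = Δθ/dt₁ = 0.2537
distance = √((-1−4)² + (-4−-2)²) = 5.3852; v₂ = distance/dt₂ = 3.5901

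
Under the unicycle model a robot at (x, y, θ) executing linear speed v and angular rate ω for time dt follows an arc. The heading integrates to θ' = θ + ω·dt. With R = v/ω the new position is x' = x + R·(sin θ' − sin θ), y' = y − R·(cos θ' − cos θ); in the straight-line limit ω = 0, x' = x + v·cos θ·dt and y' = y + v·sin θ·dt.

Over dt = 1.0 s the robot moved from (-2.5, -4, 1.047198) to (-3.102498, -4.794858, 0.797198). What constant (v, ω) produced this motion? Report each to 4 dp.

v = -1.0000, ω = -0.2500

Δθ = 0.797198 − 1.047198 = -0.250000
ω = Δθ/dt = -0.250000/1.0 = -0.2500
R = −Δy/(cos θ' − cos θ) = 4.0000
v = R·ω = 4.0000·-0.2500 = -1.0000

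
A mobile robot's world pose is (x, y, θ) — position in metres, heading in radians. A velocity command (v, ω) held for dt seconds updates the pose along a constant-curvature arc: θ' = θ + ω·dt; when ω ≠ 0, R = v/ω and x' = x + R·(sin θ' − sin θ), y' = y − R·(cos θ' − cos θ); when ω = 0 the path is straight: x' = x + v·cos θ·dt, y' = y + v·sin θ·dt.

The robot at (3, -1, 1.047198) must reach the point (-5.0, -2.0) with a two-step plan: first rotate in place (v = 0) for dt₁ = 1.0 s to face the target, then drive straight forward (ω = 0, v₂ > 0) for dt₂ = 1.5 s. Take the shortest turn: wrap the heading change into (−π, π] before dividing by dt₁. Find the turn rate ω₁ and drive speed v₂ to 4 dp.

ω₁ = 2.2187, v₂ = 5.3748

heading to target = atan2(-2−-1, -5−3) = -3.0172
Δθ = wrap(-3.0172 − 1.0472) = 2.2187; ω₁ = Δθ/dt₁ = 2.2187
distance = √((-5−3)² + (-2−-1)²) = 8.0623; v₂ = distance/dt₂ = 5.3748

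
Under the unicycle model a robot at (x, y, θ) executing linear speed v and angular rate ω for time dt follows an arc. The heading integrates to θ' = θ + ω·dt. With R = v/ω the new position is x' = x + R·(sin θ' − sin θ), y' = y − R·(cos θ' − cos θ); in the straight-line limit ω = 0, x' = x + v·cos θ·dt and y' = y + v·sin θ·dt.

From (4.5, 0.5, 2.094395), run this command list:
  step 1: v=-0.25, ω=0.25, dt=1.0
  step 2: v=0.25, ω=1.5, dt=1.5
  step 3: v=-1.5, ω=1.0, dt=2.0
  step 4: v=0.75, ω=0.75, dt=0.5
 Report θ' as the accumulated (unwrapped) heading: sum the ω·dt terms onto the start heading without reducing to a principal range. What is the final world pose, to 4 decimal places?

(2.7444, 1.9873, 6.9694)

step 1: θ'=2.3444 (R=-1.0000) → pose (4.6506, 0.3013, 2.3444)
step 2: θ'=4.5944 (R=0.1667) → pose (4.3659, 0.2045, 4.5944)
step 3: θ'=6.5944 (R=-1.5000) → pose (2.4170, 1.8090, 6.5944)
step 4: θ'=6.9694 (R=1.0000) → pose (2.7444, 1.9873, 6.9694)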